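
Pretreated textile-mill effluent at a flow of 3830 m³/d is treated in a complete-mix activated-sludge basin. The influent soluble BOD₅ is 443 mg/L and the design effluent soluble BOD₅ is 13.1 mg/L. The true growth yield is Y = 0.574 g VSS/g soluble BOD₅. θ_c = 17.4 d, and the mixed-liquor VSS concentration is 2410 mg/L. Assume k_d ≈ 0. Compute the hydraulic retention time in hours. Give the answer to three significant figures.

Biomass mass balance (decay neglected): V·X = Y·Q·(S₀ − S)·θ_c, so V = 0.574 × 3830 × (443 − 13.1) × 17.4 / 2410 = 6824 m³.
HRT = V/Q = 6824 m³ / 3830 m³·d⁻¹ = 1.782 d × 24 = 42.76 h.

τ ≈ 42.8 h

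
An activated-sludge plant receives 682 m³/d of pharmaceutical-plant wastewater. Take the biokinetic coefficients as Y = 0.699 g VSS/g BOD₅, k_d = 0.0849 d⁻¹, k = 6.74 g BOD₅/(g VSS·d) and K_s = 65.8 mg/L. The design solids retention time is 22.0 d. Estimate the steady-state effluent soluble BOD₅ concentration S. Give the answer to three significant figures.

S ≈ 1.87 mg/L

For a completely mixed reactor with recycle the Lawrence–McCarty relation gives S = K_s·(1 + k_d·θ_c) / [θ_c·(Y·k − k_d) − 1] = 65.8 × (1 + 0.0849 × 22.0) / [22.0 × (0.699 × 6.74 − 0.0849) − 1] = 188.7 / 100.8 = 1.872 mg/L.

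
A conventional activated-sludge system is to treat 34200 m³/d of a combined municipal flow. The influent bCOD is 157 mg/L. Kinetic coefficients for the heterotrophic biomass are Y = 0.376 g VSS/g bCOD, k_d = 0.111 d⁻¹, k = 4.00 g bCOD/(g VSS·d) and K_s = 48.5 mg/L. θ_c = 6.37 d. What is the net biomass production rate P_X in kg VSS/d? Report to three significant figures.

From the Monod/SRT balance for a CMAS, S = K_s·(1+k_d θ_c)/[θ_c·(Y k − k_d) − 1] = 48.5 × (1 + 0.111 × 6.37) / [6.37 × (0.376 × 4.00 − 0.111) − 1] = 82.79 / 7.873 = 10.52 mg/L.
The observed yield is Y_obs = Y/(1 + k_d·θ_c) = 0.376 / (1 + 0.111 × 6.37) = 0.376 / 1.707 = 0.2203 g VSS per g bCOD removed.
Substrate removed = Q·(S₀ − S) = 34200 m³/d × (157 − 10.5) g/m³ = 5.01×10^6 g/d = 5010 kg/d.
So the net sludge growth is P_X = 0.2203 × 5010 = 1104 kg VSS/d.

P_X ≈ 1100 kg VSS/d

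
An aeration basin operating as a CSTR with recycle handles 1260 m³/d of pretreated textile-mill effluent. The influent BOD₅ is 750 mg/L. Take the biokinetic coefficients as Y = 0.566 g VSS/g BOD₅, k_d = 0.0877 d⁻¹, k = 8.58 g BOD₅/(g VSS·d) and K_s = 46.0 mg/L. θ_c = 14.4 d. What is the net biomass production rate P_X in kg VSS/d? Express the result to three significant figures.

P_X ≈ 236 kg VSS/d

From the Monod/SRT balance for a CMAS, S = K_s·(1+k_d θ_c)/[θ_c·(Y k − k_d) − 1] = 46.0 × (1 + 0.0877 × 14.4) / [14.4 × (0.566 × 8.58 − 0.0877) − 1] = 104.1 / 67.67 = 1.538 mg/L.
Y_obs = Y / (1 + k_d θ_c) = 0.566 / (1 + 0.0877 × 14.4) = 0.566 / 2.263 = 0.2501.
Substrate removed = Q·(S₀ − S) = 1260 m³/d × (750 − 1.54) g/m³ = 9.43×10^5 g/d = 943.1 kg/d.
P_X = Y_obs · Q(S₀ − S) = 0.2501 × 943.1 = 235.9 kg VSS/d.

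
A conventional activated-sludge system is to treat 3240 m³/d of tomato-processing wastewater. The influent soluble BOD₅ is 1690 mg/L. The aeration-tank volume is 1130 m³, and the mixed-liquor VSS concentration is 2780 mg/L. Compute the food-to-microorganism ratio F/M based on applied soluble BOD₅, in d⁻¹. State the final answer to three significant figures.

F/M ≈ 1.74 d⁻¹

F/M = applied load / biomass = Q·S₀/(V·X) = 3240 × 1690 / (1130 × 2780) = 1.743 d⁻¹.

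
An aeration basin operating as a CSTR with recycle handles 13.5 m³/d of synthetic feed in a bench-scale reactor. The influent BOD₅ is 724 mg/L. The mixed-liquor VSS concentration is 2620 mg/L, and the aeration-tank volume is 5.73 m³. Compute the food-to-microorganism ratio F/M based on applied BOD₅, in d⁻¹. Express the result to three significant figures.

F/M ≈ 0.651 d⁻¹

F/M = Q·S₀ / (V·X) = 13.5 × 724 / (5.730 × 2620) = 0.6511 g BOD₅·(g VSS·d)⁻¹.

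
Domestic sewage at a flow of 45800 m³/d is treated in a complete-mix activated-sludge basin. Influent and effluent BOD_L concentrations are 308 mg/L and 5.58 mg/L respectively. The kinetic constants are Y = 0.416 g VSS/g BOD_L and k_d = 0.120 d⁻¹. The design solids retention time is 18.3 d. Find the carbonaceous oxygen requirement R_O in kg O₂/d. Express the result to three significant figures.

Y_obs = Y / (1 + k_d θ_c) = 0.416 / (1 + 0.120 × 18.3) = 0.416 / 3.196 = 0.1302.
Mass of BOD_L removed per day: Q(S₀ − S) = 45800 × 302.4 g/m³ = 13851 kg/d.
Biomass synthesised: P_X = Y_obs × 13851 = 1803 kg VSS/d.
R_O = Q·ΔS − 1.42 P_X = 13851 − 2560 = 11291 kg O₂/d.

R_O ≈ 11300 kg O₂/d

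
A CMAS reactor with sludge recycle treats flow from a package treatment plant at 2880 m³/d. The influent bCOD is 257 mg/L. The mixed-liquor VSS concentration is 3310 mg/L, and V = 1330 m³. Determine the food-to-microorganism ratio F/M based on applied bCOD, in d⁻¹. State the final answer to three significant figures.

F/M ≈ 0.168 d⁻¹

F/M = Q·S₀ / (V·X) = 2880 × 257 / (1330 × 3310) = 0.1681 g bCOD·(g VSS·d)⁻¹.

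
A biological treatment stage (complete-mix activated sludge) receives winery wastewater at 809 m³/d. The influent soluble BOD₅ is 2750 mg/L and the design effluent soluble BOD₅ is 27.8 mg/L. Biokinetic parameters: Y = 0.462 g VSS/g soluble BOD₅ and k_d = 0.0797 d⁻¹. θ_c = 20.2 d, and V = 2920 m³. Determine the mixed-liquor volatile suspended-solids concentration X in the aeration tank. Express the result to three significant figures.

X ≈ 2700 mg/L

Solving the biomass balance for X: X = Y Q (S₀−S) θ_c / [V (1+k_d θ_c)] = 0.462 × 809 × (2750 − 27.8) × 20.2 / [2920 × (1 + 0.0797 × 20.2)] = 2697 mg/L.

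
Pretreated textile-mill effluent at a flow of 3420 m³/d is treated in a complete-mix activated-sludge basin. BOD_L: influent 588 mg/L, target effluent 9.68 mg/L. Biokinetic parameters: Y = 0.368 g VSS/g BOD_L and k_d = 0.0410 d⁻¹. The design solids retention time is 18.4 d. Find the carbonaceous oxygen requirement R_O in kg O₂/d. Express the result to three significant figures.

Y_obs = Y / (1 + k_d θ_c) = 0.368 / (1 + 0.0410 × 18.4) = 0.368 / 1.754 = 0.2098.
Q·(S₀ − S) = 3420 × (588 − 9.68) × 10⁻³ = 1978 kg/d removed.
P_X = Y_obs·Q·(S₀ − S) = 0.2098 × 1978 = 414.9 kg VSS/d.
R_O = Q·(S₀ − S) − 1.42·P_X = 1978 − 1.42 × 414.9 = 1389 kg O₂/d.

R_O ≈ 1390 kg O₂/d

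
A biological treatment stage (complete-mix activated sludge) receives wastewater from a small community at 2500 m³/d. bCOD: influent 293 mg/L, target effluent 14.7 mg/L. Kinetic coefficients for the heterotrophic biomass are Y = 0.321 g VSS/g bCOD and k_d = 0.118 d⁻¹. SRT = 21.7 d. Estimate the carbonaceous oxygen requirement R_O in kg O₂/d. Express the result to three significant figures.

Observed yield with endogenous decay: Y_obs = Y / (1 + k_d·θ_c) = 0.321 / (1 + 0.118 × 21.7) = 0.321 / 3.561 = 0.09015 g VSS/g bCOD.
Q·(S₀ − S) = 2500 × (293 − 14.7) × 10⁻³ = 695.8 kg/d removed.
P_X = Y_obs·Q·(S₀ − S) = 0.09015 × 695.8 = 62.72 kg VSS/d.
R_O = Q·(S₀ − S) − 1.42·P_X = 695.8 − 1.42 × 62.72 = 606.7 kg O₂/d.

R_O ≈ 607 kg O₂/d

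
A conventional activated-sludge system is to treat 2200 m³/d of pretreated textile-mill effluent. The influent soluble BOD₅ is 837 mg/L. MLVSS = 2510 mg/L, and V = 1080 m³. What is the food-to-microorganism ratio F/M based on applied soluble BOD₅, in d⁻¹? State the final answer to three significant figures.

F/M = applied load / biomass = Q·S₀/(V·X) = 2200 × 837 / (1080 × 2510) = 0.6793 d⁻¹.

F/M ≈ 0.679 d⁻¹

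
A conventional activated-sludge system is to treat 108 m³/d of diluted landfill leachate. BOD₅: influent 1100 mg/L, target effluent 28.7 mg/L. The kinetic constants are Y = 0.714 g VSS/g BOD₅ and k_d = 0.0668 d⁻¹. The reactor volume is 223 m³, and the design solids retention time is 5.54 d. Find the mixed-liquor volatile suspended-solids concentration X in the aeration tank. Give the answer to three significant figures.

Solving the biomass balance for X: X = Y Q (S₀−S) θ_c / [V (1+k_d θ_c)] = 0.714 × 108 × (1100 − 28.7) × 5.54 / [223 × (1 + 0.0668 × 5.54)] = 1498 mg/L.

X ≈ 1500 mg/L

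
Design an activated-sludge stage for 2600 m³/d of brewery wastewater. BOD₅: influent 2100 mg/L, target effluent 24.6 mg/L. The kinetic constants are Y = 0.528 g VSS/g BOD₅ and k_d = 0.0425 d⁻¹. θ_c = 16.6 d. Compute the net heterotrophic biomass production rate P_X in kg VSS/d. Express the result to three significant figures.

P_X ≈ 1670 kg VSS/d

The observed yield is Y_obs = Y/(1 + k_d·θ_c) = 0.528 / (1 + 0.0425 × 16.6) = 0.528 / 1.706 = 0.3096 g VSS per g BOD₅ removed.
Q·(S₀ − S) = 2600 × (2100 − 24.6) × 10⁻³ = 5396 kg/d removed.
Biomass produced: P_X = Y_obs·Q·ΔS = 0.3096 × 5396 ≈ 1671 kg VSS/d.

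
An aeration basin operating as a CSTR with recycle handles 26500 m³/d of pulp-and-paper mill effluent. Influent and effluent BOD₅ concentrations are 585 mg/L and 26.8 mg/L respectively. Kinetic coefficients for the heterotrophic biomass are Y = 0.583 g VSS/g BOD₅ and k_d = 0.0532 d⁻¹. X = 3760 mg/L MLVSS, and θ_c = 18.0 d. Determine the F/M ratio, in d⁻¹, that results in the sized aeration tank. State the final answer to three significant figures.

F/M ≈ 0.196 d⁻¹

From the SRT design equation V = Y Q (S₀−S) θ_c / [X (1 + k_d θ_c)] = 0.583 × 26500 × (585 − 26.8) × 18.0 / [3760 × (1 + 0.0532 × 18.0)] = 1.55×10^8 / 7361 = 21089 m³.
Food-to-microorganism ratio F/M = Q S₀ / (V X) = 26500 × 585 / (21089 × 3760) = 0.1955 d⁻¹.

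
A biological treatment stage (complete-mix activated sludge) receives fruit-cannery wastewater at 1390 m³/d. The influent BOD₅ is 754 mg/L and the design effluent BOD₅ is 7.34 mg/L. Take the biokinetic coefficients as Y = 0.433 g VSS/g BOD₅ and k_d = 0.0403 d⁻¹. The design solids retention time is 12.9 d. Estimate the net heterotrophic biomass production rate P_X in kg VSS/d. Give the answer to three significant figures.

P_X ≈ 296 kg VSS/d

Correct the yield for decay: Y_obs = Y/(1 + k_d θ_c) = 0.433 / (1 + 0.0403 × 12.9) = 0.433 / 1.520 = 0.2849.
Mass of BOD₅ removed per day: Q(S₀ − S) = 1390 × 746.7 g/m³ = 1038 kg/d.
Biomass produced: P_X = Y_obs·Q·ΔS = 0.2849 × 1038 ≈ 295.7 kg VSS/d.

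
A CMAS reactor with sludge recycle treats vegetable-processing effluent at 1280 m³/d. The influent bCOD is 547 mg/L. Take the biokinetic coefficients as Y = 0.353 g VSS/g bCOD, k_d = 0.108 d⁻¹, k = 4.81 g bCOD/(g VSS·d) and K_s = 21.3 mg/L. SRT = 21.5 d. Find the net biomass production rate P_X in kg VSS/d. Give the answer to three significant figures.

Effluent substrate depends only on kinetics and SRT: S = K_s(1 + k_d θ_c) / [θ_c(Yk − k_d) − 1] = 21.3 × (1 + 0.108 × 21.5) / [21.5 × (0.353 × 4.81 − 0.108) − 1] = 70.76 / 33.18 = 2.132 mg/L.
Correct the yield for decay: Y_obs = Y/(1 + k_d θ_c) = 0.353 / (1 + 0.108 × 21.5) = 0.353 / 3.322 = 0.1063.
Q·(S₀ − S) = 1280 × (547 − 2.13) × 10⁻³ = 697.4 kg/d removed.
P_X = Y_obs · Q(S₀ − S) = 0.1063 × 697.4 = 74.11 kg VSS/d.

P_X ≈ 74.1 kg VSS/d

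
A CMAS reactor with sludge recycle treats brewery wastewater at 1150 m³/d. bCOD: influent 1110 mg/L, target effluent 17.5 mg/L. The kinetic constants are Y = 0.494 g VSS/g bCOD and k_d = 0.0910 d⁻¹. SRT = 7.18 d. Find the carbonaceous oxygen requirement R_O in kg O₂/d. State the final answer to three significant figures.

Observed yield with endogenous decay: Y_obs = Y / (1 + k_d·θ_c) = 0.494 / (1 + 0.0910 × 7.18) = 0.494 / 1.653 = 0.2988 g VSS/g bCOD.
ΔS = 1110 − 17.5 = 1092 mg/L, so the substrate removal rate is 1150 × 1092/1000 = 1256 kg bCOD/d.
P_X = Y_obs·Q·(S₀ − S) = 0.2988 × 1256 = 375.4 kg VSS/d.
Carbonaceous O₂ demand = substrate oxidised − cell-mass equivalent = 1256 − 1.42 × 375.4 = 723.3 kg O₂/d.

R_O ≈ 723 kg O₂/d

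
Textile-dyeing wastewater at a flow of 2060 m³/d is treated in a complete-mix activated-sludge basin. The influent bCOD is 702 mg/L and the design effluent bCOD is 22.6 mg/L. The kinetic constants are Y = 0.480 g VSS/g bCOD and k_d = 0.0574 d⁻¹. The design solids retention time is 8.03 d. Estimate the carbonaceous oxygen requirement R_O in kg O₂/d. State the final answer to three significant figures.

R_O ≈ 747 kg O₂/d

Correct the yield for decay: Y_obs = Y/(1 + k_d θ_c) = 0.480 / (1 + 0.0574 × 8.03) = 0.480 / 1.461 = 0.3286.
Q·(S₀ − S) = 2060 × (702 − 22.6) × 10⁻³ = 1400 kg/d removed.
Net sludge production P_X = 0.3286 × 1400 = 459.8 kg VSS/d.
R_O = Q·(S₀ − S) − 1.42·P_X = 1400 − 1.42 × 459.8 = 746.6 kg O₂/d.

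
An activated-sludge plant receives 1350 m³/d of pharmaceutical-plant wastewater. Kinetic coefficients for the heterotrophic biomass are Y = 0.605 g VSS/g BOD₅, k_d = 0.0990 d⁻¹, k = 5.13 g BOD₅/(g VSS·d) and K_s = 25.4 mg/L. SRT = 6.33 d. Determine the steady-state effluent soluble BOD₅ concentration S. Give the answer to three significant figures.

S ≈ 2.29 mg/L

From the Monod/SRT balance for a CMAS, S = K_s·(1+k_d θ_c)/[θ_c·(Y k − k_d) − 1] = 25.4 × (1 + 0.0990 × 6.33) / [6.33 × (0.605 × 5.13 − 0.0990) − 1] = 41.32 / 18.02 = 2.293 mg/L.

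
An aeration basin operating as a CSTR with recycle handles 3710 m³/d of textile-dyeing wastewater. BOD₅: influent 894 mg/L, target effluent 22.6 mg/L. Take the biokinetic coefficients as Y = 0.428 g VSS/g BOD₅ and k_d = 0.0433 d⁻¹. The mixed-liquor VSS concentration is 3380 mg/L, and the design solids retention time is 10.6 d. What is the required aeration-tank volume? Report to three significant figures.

V ≈ 2970 m³

From the SRT design equation V = Y Q (S₀−S) θ_c / [X (1 + k_d θ_c)] = 0.428 × 3710 × (894 − 22.6) × 10.6 / [3380 × (1 + 0.0433 × 10.6)] = 1.47×10^7 / 4931 = 2974 m³.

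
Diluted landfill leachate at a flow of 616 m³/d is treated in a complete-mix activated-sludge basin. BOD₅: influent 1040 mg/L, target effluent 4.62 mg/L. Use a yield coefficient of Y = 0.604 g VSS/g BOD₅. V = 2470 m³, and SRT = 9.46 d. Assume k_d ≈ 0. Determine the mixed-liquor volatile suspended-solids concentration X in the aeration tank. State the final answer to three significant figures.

Without decay, X = Y Q (S₀−S) θ_c / V = 0.604 × 616 × (1040 − 4.62) × 9.46 / 2470 = 1475 mg/L.

X ≈ 1480 mg/L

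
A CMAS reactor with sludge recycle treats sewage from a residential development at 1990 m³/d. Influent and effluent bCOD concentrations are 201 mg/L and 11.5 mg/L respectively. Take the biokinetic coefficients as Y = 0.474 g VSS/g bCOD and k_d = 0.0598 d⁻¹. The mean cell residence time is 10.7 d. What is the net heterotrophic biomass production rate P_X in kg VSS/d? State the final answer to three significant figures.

P_X ≈ 109 kg VSS/d

Observed yield with endogenous decay: Y_obs = Y / (1 + k_d·θ_c) = 0.474 / (1 + 0.0598 × 10.7) = 0.474 / 1.640 = 0.2890 g VSS/g bCOD.
Substrate removed = Q·(S₀ − S) = 1990 m³/d × (201 − 11.5) g/m³ = 3.77×10^5 g/d = 377.1 kg/d.
So the net sludge growth is P_X = 0.2890 × 377.1 = 109.0 kg VSS/d.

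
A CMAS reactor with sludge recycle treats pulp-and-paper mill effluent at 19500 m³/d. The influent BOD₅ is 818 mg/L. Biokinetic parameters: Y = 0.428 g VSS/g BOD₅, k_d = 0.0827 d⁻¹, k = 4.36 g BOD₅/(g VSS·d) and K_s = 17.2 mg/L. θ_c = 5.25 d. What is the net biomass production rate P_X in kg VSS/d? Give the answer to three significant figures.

From the Monod/SRT balance for a CMAS, S = K_s·(1+k_d θ_c)/[θ_c·(Y k − k_d) − 1] = 17.2 × (1 + 0.0827 × 5.25) / [5.25 × (0.428 × 4.36 − 0.0827) − 1] = 24.67 / 8.363 = 2.950 mg/L.
The observed yield is Y_obs = Y/(1 + k_d·θ_c) = 0.428 / (1 + 0.0827 × 5.25) = 0.428 / 1.434 = 0.2984 g VSS per g BOD₅ removed.
Substrate removed = Q·(S₀ − S) = 19500 m³/d × (818 − 2.95) g/m³ = 1.59×10^7 g/d = 15893 kg/d.
So the net sludge growth is P_X = 0.2984 × 15893 = 4743 kg VSS/d.

P_X ≈ 4740 kg VSS/d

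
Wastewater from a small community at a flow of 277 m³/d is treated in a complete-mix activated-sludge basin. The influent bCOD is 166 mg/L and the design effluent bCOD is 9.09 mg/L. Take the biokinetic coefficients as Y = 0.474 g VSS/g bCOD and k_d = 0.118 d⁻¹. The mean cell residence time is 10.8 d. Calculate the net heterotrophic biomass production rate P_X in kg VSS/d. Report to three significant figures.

P_X ≈ 9.06 kg VSS/d

Y_obs = Y / (1 + k_d θ_c) = 0.474 / (1 + 0.118 × 10.8) = 0.474 / 2.274 = 0.2084.
ΔS = 166 − 9.09 = 156.9 mg/L, so the substrate removal rate is 277 × 156.9/1000 = 43.46 kg bCOD/d.
So the net sludge growth is P_X = 0.2084 × 43.46 = 9.058 kg VSS/d.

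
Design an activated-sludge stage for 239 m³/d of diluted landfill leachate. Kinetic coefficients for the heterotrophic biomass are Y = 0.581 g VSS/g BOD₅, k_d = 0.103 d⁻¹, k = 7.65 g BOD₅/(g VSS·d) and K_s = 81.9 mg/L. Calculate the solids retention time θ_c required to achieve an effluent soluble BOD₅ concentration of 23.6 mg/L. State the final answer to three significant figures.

θ_c ≈ 1.12 d

From 1/θ_c = Y·k·S/(K_s + S) − k_d: Y·k·S/(K_s+S) = 0.581 × 7.65 × 23.6 / (81.9 + 23.6) = 0.9943 d⁻¹.
θ_c = 1/(μ − k_d) = 1/(0.9943 − 0.103) = 1/0.8913 = 1.122 d.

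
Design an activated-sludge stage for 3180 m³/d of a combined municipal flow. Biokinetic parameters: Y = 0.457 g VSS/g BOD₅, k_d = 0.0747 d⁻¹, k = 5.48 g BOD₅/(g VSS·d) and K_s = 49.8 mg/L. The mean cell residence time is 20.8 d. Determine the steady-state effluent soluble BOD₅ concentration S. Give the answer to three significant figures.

S ≈ 2.57 mg/L

For a completely mixed reactor with recycle the Lawrence–McCarty relation gives S = K_s·(1 + k_d·θ_c) / [θ_c·(Y·k − k_d) − 1] = 49.8 × (1 + 0.0747 × 20.8) / [20.8 × (0.457 × 5.48 − 0.0747) − 1] = 127.2 / 49.54 = 2.567 mg/L.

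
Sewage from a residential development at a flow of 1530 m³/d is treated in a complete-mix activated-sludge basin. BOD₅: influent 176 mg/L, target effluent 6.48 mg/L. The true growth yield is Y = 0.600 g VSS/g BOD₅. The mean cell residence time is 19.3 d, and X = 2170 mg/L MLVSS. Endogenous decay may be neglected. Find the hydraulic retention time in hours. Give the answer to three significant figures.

Biomass mass balance (decay neglected): V·X = Y·Q·(S₀ − S)·θ_c, so V = 0.600 × 1530 × (176 − 6.48) × 19.3 / 2170 = 1384 m³.
HRT = V/Q = 1384 m³ / 1530 m³·d⁻¹ = 0.9046 d × 24 = 21.71 h.

τ ≈ 21.7 h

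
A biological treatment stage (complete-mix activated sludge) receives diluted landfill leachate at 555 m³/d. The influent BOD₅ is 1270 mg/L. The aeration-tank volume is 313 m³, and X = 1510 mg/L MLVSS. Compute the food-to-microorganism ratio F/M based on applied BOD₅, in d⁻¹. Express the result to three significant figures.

F/M ≈ 1.49 d⁻¹

F/M = Q·S₀ / (V·X) = 555 × 1270 / (313.0 × 1510) = 1.491 g BOD₅·(g VSS·d)⁻¹.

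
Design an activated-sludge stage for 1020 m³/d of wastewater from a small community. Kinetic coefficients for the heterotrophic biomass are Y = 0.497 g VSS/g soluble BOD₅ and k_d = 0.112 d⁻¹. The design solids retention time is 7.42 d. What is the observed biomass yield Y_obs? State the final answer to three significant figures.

Correct the yield for decay: Y_obs = Y/(1 + k_d θ_c) = 0.497 / (1 + 0.112 × 7.42) = 0.497 / 1.831 = 0.2714.

Y_obs ≈ 0.271 g VSS/g soluble BOD₅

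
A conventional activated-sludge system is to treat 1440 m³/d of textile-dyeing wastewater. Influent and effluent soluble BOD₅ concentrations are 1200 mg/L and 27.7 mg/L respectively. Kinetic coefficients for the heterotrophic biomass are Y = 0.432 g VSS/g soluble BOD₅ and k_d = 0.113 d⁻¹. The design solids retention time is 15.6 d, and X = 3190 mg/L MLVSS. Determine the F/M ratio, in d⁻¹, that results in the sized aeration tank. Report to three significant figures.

F/M ≈ 0.420 d⁻¹

Rearranging the biomass balance for a CMAS with decay, V = Y·Q·ΔS·θ_c / [X·(1+k_d θ_c)] = 0.432 × 1440 × (1200 − 27.7) × 15.6 / [3190 × (1 + 0.113 × 15.6)] = 1.14×10^7 / 8813 = 1291 m³.
F/M = Q·S₀ / (V·X) = 1440 × 1200 / (1291 × 3190) = 0.4196 g soluble BOD₅·(g VSS·d)⁻¹.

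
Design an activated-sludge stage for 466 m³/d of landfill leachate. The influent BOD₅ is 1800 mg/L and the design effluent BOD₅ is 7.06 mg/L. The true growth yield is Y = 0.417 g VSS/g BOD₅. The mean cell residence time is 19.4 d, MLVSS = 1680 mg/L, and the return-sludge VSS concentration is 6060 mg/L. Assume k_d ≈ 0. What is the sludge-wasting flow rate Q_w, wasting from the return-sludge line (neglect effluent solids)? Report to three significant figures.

Biomass mass balance (decay neglected): V·X = Y·Q·(S₀ − S)·θ_c, so V = 0.417 × 466 × (1800 − 7.06) × 19.4 / 1680 = 4023 m³.
θ_c = V·X/(Q_w·X_r) when wasting from the recycle, so Q_w = V·X/(θ_c·X_r) = 4023 × 1680 / (19.4 × 6060) = 57.49 m³/d.

Q_w ≈ 57.5 m³/d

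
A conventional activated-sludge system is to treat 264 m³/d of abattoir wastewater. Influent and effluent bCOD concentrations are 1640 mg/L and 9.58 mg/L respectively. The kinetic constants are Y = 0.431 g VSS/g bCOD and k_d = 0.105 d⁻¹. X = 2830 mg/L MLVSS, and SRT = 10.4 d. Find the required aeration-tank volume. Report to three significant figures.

Rearranging the biomass balance for a CMAS with decay, V = Y·Q·ΔS·θ_c / [X·(1+k_d θ_c)] = 0.431 × 264 × (1640 − 9.58) × 10.4 / [2830 × (1 + 0.105 × 10.4)] = 1.93×10^6 / 5920 = 325.9 m³.

V ≈ 326 m³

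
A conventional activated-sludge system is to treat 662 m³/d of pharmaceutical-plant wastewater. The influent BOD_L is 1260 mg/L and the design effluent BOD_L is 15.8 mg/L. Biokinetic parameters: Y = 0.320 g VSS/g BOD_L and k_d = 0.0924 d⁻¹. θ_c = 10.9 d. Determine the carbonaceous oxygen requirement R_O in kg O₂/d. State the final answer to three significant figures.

R_O ≈ 637 kg O₂/d

Correct the yield for decay: Y_obs = Y/(1 + k_d θ_c) = 0.320 / (1 + 0.0924 × 10.9) = 0.320 / 2.007 = 0.1594.
Mass of BOD_L removed per day: Q(S₀ − S) = 662 × 1244 g/m³ = 823.7 kg/d.
P_X = Y_obs·Q·(S₀ − S) = 0.1594 × 823.7 = 131.3 kg VSS/d.
R_O = Q·(S₀ − S) − 1.42·P_X = 823.7 − 1.42 × 131.3 = 637.2 kg O₂/d.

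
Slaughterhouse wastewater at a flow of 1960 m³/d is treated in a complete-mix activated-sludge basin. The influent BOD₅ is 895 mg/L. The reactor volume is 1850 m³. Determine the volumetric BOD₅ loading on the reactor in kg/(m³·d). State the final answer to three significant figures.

Applied BOD₅ load per unit volume = Q·S₀/V = (1960 × 895/1000)/1850 = 0.9482 kg BOD₅·m⁻³·d⁻¹.

L_v ≈ 0.948 kg BOD₅/(m³·d)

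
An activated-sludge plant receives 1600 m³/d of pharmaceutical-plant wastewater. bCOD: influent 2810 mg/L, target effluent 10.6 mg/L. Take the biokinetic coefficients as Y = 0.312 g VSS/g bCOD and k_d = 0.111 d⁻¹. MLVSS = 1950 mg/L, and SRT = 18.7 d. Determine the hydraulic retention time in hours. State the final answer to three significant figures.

τ ≈ 65.4 h

Rearranging the biomass balance for a CMAS with decay, V = Y·Q·ΔS·θ_c / [X·(1+k_d θ_c)] = 0.312 × 1600 × (2810 − 10.6) × 18.7 / [1950 × (1 + 0.111 × 18.7)] = 2.61×10^7 / 5998 = 4357 m³.
τ = V/Q = 4357/1600 = 2.723 d, or 65.36 h.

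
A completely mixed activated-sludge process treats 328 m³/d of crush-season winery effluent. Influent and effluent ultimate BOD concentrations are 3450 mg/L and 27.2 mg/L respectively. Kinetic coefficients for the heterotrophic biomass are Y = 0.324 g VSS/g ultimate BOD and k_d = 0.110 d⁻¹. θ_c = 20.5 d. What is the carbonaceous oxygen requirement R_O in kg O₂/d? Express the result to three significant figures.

Y_obs = Y / (1 + k_d θ_c) = 0.324 / (1 + 0.110 × 20.5) = 0.324 / 3.255 = 0.09954.
Mass of ultimate BOD removed per day: Q(S₀ − S) = 328 × 3423 g/m³ = 1123 kg/d.
Net sludge production P_X = 0.09954 × 1123 = 111.8 kg VSS/d.
R_O = Q·ΔS − 1.42 P_X = 1123 − 158.7 = 964.0 kg O₂/d.

R_O ≈ 964 kg O₂/d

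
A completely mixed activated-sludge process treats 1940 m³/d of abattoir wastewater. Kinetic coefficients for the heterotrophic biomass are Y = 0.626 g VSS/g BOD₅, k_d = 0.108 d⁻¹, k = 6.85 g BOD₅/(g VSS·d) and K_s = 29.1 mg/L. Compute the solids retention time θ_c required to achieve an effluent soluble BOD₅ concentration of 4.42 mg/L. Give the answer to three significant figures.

θ_c ≈ 2.19 d

From 1/θ_c = Y·k·S/(K_s + S) − k_d: Y·k·S/(K_s+S) = 0.626 × 6.85 × 4.42 / (29.1 + 4.42) = 0.5654 d⁻¹.
Then 1/θ_c = μ − k_d = 0.5654 − 0.108 = 0.4574 d⁻¹, giving θ_c = 2.186 d.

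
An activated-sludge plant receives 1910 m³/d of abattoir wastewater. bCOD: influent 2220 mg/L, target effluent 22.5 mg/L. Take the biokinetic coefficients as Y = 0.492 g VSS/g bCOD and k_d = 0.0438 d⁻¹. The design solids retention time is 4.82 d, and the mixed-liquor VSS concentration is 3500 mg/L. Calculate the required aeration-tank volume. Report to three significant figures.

Steady-state biomass mass balance: V·X·(1 + k_d·θ_c) = Y·Q·(S₀ − S)·θ_c, so V = 0.492 × 1910 × (2220 − 22.5) × 4.82 / [3500 × (1 + 0.0438 × 4.82)] = 9.95×10^6 / 4239 = 2348 m³.

V ≈ 2350 m³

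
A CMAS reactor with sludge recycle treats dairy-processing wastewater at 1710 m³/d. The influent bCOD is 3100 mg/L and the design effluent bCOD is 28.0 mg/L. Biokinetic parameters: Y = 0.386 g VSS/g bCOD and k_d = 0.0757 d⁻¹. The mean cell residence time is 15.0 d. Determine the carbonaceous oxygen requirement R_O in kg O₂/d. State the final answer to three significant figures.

R_O ≈ 3900 kg O₂/d

Correct the yield for decay: Y_obs = Y/(1 + k_d θ_c) = 0.386 / (1 + 0.0757 × 15.0) = 0.386 / 2.135 = 0.1808.
Q·(S₀ − S) = 1710 × (3100 − 28.0) × 10⁻³ = 5253 kg/d removed.
P_X = Y_obs·Q·(S₀ − S) = 0.1808 × 5253 = 949.5 kg VSS/d.
Carbonaceous O₂ demand = substrate oxidised − cell-mass equivalent = 5253 − 1.42 × 949.5 = 3905 kg O₂/d.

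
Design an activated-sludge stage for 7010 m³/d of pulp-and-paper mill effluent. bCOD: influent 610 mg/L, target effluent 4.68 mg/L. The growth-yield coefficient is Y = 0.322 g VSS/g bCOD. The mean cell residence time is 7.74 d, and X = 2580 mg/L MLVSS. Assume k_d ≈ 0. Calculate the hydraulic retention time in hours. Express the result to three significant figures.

With k_d = 0 the design equation reduces to V = Y Q (S₀−S) θ_c / X = 0.322 × 7010 × (610 − 4.68) × 7.74 / 2580 = 4099 m³.
Hydraulic retention time τ = V/Q = 4099 / 7010 = 0.5847 d = 14.03 h.

τ ≈ 14.0 h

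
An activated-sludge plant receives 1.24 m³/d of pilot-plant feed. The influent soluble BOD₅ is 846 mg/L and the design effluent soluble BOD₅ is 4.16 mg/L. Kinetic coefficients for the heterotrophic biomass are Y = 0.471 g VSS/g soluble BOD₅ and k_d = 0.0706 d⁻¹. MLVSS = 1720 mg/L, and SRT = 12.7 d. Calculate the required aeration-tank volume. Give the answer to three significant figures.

From the SRT design equation V = Y Q (S₀−S) θ_c / [X (1 + k_d θ_c)] = 0.471 × 1.24 × (846 − 4.16) × 12.7 / [1720 × (1 + 0.0706 × 12.7)] = 6.24×10^3 / 3262 = 1.914 m³.

V ≈ 1.91 m³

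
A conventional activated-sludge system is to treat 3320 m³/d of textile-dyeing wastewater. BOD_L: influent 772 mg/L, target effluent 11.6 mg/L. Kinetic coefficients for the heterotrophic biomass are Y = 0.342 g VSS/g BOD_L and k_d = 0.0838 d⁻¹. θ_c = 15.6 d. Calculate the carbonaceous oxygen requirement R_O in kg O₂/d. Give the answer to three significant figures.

R_O ≈ 1990 kg O₂/d

The observed yield is Y_obs = Y/(1 + k_d·θ_c) = 0.342 / (1 + 0.0838 × 15.6) = 0.342 / 2.307 = 0.1482 g VSS per g BOD_L removed.
ΔS = 772 − 11.6 = 760.4 mg/L, so the substrate removal rate is 3320 × 760.4/1000 = 2525 kg BOD_L/d.
P_X = Y_obs·Q·(S₀ − S) = 0.1482 × 2525 = 374.2 kg VSS/d.
Carbonaceous O₂ demand = substrate oxidised − cell-mass equivalent = 2525 − 1.42 × 374.2 = 1993 kg O₂/d.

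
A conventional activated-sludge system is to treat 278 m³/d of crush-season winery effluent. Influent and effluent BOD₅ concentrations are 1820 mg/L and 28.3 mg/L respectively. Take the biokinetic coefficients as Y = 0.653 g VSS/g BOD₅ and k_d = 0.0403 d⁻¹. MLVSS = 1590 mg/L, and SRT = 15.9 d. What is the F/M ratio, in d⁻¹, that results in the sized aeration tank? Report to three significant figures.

F/M ≈ 0.161 d⁻¹

Rearranging the biomass balance for a CMAS with decay, V = Y·Q·ΔS·θ_c / [X·(1+k_d θ_c)] = 0.653 × 278 × (1820 − 28.3) × 15.9 / [1590 × (1 + 0.0403 × 15.9)] = 5.17×10^6 / 2609 = 1982 m³.
F/M = applied load / biomass = Q·S₀/(V·X) = 278 × 1820 / (1982 × 1590) = 0.1605 d⁻¹.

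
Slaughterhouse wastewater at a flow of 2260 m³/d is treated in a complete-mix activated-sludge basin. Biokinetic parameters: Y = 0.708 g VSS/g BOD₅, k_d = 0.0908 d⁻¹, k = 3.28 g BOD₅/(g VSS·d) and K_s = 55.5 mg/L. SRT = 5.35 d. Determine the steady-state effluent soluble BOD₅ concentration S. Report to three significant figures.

S ≈ 7.54 mg/L

Effluent substrate depends only on kinetics and SRT: S = K_s(1 + k_d θ_c) / [θ_c(Yk − k_d) − 1] = 55.5 × (1 + 0.0908 × 5.35) / [5.35 × (0.708 × 3.28 − 0.0908) − 1] = 82.46 / 10.94 = 7.539 mg/L.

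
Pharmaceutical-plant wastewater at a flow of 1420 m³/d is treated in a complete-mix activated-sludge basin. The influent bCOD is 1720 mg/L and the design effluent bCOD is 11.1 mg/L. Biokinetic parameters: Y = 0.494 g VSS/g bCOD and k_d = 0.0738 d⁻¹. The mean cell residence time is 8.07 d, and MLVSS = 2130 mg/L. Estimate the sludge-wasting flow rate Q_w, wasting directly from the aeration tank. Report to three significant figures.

Q_w ≈ 353 m³/d

Steady-state biomass mass balance: V·X·(1 + k_d·θ_c) = Y·Q·(S₀ − S)·θ_c, so V = 0.494 × 1420 × (1720 − 11.1) × 8.07 / [2130 × (1 + 0.0738 × 8.07)] = 9.67×10^6 / 3399 = 2846 m³.
Wasting from the aeration tank: Q_w = V / θ_c = 2846 / 8.07 = 352.7 m³/d.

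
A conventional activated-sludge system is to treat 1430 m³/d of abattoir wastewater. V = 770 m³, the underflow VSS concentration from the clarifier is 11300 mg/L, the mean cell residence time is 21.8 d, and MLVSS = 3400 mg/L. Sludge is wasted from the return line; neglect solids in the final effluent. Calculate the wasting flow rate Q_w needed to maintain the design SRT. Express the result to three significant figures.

θ_c = V·X/(Q_w·X_r) when wasting from the recycle, so Q_w = V·X/(θ_c·X_r) = 770.0 × 3400 / (21.8 × 11300) = 10.63 m³/d.

Q_w ≈ 10.6 m³/d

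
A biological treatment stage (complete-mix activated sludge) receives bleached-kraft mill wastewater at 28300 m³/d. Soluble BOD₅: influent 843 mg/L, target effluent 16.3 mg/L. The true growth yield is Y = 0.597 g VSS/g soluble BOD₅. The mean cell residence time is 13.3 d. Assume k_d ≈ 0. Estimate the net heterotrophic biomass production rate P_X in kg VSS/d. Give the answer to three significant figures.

No decay correction is needed, so Y_obs = Y = 0.597.
Mass of soluble BOD₅ removed per day: Q(S₀ − S) = 28300 × 826.7 g/m³ = 23396 kg/d.
P_X = Y_obs · Q(S₀ − S) = 0.5970 × 23396 = 13967 kg VSS/d.

P_X ≈ 14000 kg VSS/d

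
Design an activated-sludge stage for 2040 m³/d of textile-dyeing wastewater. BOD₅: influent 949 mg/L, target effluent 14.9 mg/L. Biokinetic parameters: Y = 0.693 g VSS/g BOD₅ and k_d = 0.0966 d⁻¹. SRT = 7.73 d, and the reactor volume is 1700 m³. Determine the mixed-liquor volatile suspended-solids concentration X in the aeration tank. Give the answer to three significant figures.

Solving the biomass balance for X: X = Y Q (S₀−S) θ_c / [V (1+k_d θ_c)] = 0.693 × 2040 × (949 − 14.9) × 7.73 / [1700 × (1 + 0.0966 × 7.73)] = 3438 mg/L.

X ≈ 3440 mg/L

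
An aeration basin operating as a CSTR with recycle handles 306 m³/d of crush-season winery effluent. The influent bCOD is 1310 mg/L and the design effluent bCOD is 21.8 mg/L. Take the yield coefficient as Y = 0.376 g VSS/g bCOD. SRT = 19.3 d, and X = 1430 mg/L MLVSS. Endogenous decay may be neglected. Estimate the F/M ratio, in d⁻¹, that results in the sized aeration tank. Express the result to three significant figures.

V·X = Y·Q·ΔS·θ_c gives V = 0.376 × 306 × (1310 − 21.8) × 19.3 / 1430 = 2000 m³.
F/M = Q·S₀ / (V·X) = 306 × 1310 / (2000 × 1430) = 0.1401 g bCOD·(g VSS·d)⁻¹.

F/M ≈ 0.140 d⁻¹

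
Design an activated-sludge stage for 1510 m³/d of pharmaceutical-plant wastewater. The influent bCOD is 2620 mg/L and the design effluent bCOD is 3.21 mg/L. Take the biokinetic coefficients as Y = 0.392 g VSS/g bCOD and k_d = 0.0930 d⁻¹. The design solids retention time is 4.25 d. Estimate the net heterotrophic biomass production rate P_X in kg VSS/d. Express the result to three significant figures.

P_X ≈ 1110 kg VSS/d

The observed yield is Y_obs = Y/(1 + k_d·θ_c) = 0.392 / (1 + 0.0930 × 4.25) = 0.392 / 1.395 = 0.2810 g VSS per g bCOD removed.
Substrate removed = Q·(S₀ − S) = 1510 m³/d × (2620 − 3.21) g/m³ = 3.95×10^6 g/d = 3951 kg/d.
Net biomass production P_X = Y_obs × Q·(S₀ − S) = 0.2810 × 3951 = 1110 kg VSS/d.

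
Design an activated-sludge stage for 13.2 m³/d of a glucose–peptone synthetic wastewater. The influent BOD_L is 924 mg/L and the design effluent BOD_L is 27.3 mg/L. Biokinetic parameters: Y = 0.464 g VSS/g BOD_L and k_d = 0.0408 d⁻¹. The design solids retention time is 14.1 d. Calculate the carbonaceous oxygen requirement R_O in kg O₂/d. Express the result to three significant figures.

Observed yield with endogenous decay: Y_obs = Y / (1 + k_d·θ_c) = 0.464 / (1 + 0.0408 × 14.1) = 0.464 / 1.575 = 0.2946 g VSS/g BOD_L.
Q·(S₀ − S) = 13.2 × (924 − 27.3) × 10⁻³ = 11.84 kg/d removed.
Net sludge production P_X = 0.2946 × 11.84 = 3.486 kg VSS/d.
R_O = Q·ΔS − 1.42 P_X = 11.84 − 4.951 = 6.886 kg O₂/d.

R_O ≈ 6.89 kg O₂/d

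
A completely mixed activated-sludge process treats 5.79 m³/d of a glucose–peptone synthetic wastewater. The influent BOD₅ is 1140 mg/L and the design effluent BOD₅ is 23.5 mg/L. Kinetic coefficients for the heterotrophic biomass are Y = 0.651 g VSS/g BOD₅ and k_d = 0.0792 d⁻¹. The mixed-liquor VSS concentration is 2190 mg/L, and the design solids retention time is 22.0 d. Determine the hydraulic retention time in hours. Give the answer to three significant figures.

τ ≈ 63.9 h

Rearranging the biomass balance for a CMAS with decay, V = Y·Q·ΔS·θ_c / [X·(1+k_d θ_c)] = 0.651 × 5.79 × (1140 − 23.5) × 22.0 / [2190 × (1 + 0.0792 × 22.0)] = 9.26×10^4 / 6006 = 15.42 m³.
τ = V/Q = 15.42/5.79 = 2.662 d, or 63.90 h.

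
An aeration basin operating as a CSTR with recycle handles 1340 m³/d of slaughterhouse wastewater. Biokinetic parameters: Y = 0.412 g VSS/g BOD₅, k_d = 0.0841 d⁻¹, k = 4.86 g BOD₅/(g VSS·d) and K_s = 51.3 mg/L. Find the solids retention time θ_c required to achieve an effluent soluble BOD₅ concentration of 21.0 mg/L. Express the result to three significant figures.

From 1/θ_c = Y·k·S/(K_s + S) − k_d: Y·k·S/(K_s+S) = 0.412 × 4.86 × 21.0 / (51.3 + 21.0) = 0.5816 d⁻¹.
Then 1/θ_c = μ − k_d = 0.5816 − 0.0841 = 0.4975 d⁻¹, giving θ_c = 2.010 d.

θ_c ≈ 2.01 d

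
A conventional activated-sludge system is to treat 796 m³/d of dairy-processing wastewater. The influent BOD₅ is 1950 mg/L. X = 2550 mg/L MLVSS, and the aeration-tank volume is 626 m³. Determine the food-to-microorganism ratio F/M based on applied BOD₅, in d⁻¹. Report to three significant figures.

F/M = applied load / biomass = Q·S₀/(V·X) = 796 × 1950 / (626.0 × 2550) = 0.9724 d⁻¹.

F/M ≈ 0.972 d⁻¹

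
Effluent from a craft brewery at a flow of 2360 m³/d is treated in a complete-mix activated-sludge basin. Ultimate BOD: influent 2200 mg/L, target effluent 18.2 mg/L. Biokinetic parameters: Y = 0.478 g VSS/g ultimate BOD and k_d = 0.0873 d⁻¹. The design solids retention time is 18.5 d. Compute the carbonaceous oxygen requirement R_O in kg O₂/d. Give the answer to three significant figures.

Observed yield with endogenous decay: Y_obs = Y / (1 + k_d·θ_c) = 0.478 / (1 + 0.0873 × 18.5) = 0.478 / 2.615 = 0.1828 g VSS/g ultimate BOD.
ΔS = 2200 − 18.2 = 2182 mg/L, so the substrate removal rate is 2360 × 2182/1000 = 5149 kg ultimate BOD/d.
Net sludge production P_X = 0.1828 × 5149 = 941.2 kg VSS/d.
R_O = Q·(S₀ − S) − 1.42·P_X = 5149 − 1.42 × 941.2 = 3813 kg O₂/d.

R_O ≈ 3810 kg O₂/d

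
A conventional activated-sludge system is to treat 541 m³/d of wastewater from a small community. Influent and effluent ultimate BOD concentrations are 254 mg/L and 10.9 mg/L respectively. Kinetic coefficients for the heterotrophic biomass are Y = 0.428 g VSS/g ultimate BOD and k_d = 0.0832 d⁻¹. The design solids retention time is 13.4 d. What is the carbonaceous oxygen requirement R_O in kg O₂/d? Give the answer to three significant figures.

R_O ≈ 93.7 kg O₂/d

The observed yield is Y_obs = Y/(1 + k_d·θ_c) = 0.428 / (1 + 0.0832 × 13.4) = 0.428 / 2.115 = 0.2024 g VSS per g ultimate BOD removed.
ΔS = 254 − 10.9 = 243.1 mg/L, so the substrate removal rate is 541 × 243.1/1000 = 131.5 kg ultimate BOD/d.
Net sludge production P_X = 0.2024 × 131.5 = 26.62 kg VSS/d.
Carbonaceous O₂ demand = substrate oxidised − cell-mass equivalent = 131.5 − 1.42 × 26.62 = 93.72 kg O₂/d.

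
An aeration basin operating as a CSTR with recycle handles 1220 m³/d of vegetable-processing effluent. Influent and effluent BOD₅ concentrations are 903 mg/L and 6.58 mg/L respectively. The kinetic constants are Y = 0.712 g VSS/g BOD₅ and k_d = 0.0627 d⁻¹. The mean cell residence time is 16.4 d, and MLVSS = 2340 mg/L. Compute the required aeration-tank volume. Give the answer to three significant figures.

Steady-state biomass mass balance: V·X·(1 + k_d·θ_c) = Y·Q·(S₀ − S)·θ_c, so V = 0.712 × 1220 × (903 − 6.58) × 16.4 / [2340 × (1 + 0.0627 × 16.4)] = 1.28×10^7 / 4746 = 2691 m³.

V ≈ 2690 m³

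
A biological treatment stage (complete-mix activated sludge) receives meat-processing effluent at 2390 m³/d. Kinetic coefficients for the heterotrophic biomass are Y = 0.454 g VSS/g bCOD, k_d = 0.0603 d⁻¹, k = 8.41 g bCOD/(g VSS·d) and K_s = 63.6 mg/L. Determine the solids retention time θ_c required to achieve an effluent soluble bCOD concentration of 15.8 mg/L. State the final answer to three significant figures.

θ_c ≈ 1.43 d

At the target effluent, Y k S/(K_s+S) = 0.454×8.41×15.8/79.40 = 0.7598 d⁻¹.
1/θ_c = 0.7598 − 0.0603 = 0.6995 d⁻¹, so θ_c = 1.430 d.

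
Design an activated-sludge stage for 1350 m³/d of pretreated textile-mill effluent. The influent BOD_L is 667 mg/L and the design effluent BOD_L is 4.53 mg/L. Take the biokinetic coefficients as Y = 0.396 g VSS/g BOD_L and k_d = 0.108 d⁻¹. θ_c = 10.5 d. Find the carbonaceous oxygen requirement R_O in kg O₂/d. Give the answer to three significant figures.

R_O ≈ 659 kg O₂/d

The observed yield is Y_obs = Y/(1 + k_d·θ_c) = 0.396 / (1 + 0.108 × 10.5) = 0.396 / 2.134 = 0.1856 g VSS per g BOD_L removed.
ΔS = 667 − 4.53 = 662.5 mg/L, so the substrate removal rate is 1350 × 662.5/1000 = 894.3 kg BOD_L/d.
Net sludge production P_X = 0.1856 × 894.3 = 166.0 kg VSS/d.
Carbonaceous O₂ demand = substrate oxidised − cell-mass equivalent = 894.3 − 1.42 × 166.0 = 658.7 kg O₂/d.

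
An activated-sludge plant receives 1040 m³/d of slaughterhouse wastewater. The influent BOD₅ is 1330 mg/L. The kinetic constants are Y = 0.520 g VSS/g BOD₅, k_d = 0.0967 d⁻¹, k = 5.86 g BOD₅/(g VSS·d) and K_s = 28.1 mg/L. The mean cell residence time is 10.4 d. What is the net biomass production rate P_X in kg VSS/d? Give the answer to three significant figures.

For a completely mixed reactor with recycle the Lawrence–McCarty relation gives S = K_s·(1 + k_d·θ_c) / [θ_c·(Y·k − k_d) − 1] = 28.1 × (1 + 0.0967 × 10.4) / [10.4 × (0.520 × 5.86 − 0.0967) − 1] = 56.36 / 29.69 = 1.899 mg/L.
The observed yield is Y_obs = Y/(1 + k_d·θ_c) = 0.520 / (1 + 0.0967 × 10.4) = 0.520 / 2.006 = 0.2593 g VSS per g BOD₅ removed.
Q·(S₀ − S) = 1040 × (1330 − 1.90) × 10⁻³ = 1381 kg/d removed.
Net biomass production P_X = Y_obs × Q·(S₀ − S) = 0.2593 × 1381 = 358.1 kg VSS/d.

P_X ≈ 358 kg VSS/d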